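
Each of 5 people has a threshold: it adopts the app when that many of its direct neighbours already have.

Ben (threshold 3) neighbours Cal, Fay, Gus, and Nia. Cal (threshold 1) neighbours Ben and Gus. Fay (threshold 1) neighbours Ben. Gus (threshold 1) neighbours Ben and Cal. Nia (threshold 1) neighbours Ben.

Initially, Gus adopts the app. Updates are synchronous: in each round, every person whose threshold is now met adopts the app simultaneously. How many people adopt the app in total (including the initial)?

2

Round 1 — Gus adopts the app (initial).
Round 2 — checking thresholds:
  Ben: 1 of 4 neighbours < 3, not yet.
  Cal: 1 of 2 neighbours ≥ 1, adopts the app.
Round 3 — no new adoptions; cascade stops.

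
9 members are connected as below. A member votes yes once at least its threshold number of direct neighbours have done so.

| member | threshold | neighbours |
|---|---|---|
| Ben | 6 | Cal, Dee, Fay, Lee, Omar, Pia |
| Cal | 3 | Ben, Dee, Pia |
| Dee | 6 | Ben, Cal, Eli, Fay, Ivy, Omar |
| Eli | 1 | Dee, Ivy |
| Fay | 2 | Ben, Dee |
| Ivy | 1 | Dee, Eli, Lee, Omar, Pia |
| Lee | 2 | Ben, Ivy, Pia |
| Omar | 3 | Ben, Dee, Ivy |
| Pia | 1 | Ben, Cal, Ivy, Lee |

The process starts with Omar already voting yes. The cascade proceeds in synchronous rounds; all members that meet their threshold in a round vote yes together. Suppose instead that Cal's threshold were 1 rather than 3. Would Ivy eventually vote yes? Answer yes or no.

With Cal's threshold at 1:
Round 1 — Omar votes yes (initial).
Round 2 — checking thresholds:
  Ben: 1 of 6 neighbours < 6, holds.
  Dee: 1 of 6 neighbours < 6, holds.
  Ivy: 1 of 5 neighbours ≥ 1, votes yes.
Round 3 — checking thresholds:
  Ben: 1 of 6 neighbours < 6, holds.
  Dee: 2 of 6 neighbours < 6, holds.
  Eli: 1 of 2 neighbours ≥ 1, votes yes.
  Lee: 1 of 3 neighbours < 2, holds.
  Pia: 1 of 4 neighbours ≥ 1, votes yes.
Round 4 — checking thresholds:
  Ben: 2 of 6 neighbours < 6, holds.
  Cal: 1 of 3 neighbours ≥ 1, votes yes.
  Dee: 3 of 6 neighbours < 6, holds.
  Lee: 2 of 3 neighbours ≥ 2, votes yes.
Round 5 — no new yes votes; cascade stops.

yes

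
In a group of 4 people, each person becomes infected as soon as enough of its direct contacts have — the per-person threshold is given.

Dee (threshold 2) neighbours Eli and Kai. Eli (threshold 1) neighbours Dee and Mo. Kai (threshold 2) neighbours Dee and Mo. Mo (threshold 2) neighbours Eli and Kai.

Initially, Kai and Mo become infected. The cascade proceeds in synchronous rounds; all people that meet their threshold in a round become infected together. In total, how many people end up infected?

4

Round 1 — Kai, Mo become infected (initial).
Round 2 — checking thresholds:
  Dee: 1 of 2 neighbours < 2, not yet.
  Eli: 1 of 2 neighbours ≥ 1, becomes infected.
Round 3 — checking thresholds:
  Dee: 2 of 2 neighbours ≥ 2, becomes infected.
Round 4 — no new infections; cascade stops.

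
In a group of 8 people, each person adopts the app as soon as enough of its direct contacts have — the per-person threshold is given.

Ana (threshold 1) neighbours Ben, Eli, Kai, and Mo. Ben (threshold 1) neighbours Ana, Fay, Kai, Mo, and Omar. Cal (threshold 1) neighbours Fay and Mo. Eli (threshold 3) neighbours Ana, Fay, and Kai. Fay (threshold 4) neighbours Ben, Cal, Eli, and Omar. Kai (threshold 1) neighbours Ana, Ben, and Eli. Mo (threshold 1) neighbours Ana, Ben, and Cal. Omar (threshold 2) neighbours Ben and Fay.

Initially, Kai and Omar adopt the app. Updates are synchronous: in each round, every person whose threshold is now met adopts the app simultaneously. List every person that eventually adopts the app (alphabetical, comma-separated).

Round 1 — Kai, Omar adopt the app (initial).
Round 2 — checking thresholds:
  Ana: 1 of 4 neighbours ≥ 1, adopts the app.
  Ben: 2 of 5 neighbours ≥ 1, adopts the app.
  Eli: 1 of 3 neighbours < 3, holds.
  Fay: 1 of 4 neighbours < 4, holds.
Round 3 — checking thresholds:
  Eli: 2 of 3 neighbours < 3, holds.
  Fay: 2 of 4 neighbours < 4, holds.
  Mo: 2 of 3 neighbours ≥ 1, adopts the app.
Round 4 — checking thresholds:
  Cal: 1 of 2 neighbours ≥ 1, adopts the app.
  Eli: 2 of 3 neighbours < 3, holds.
  Fay: 2 of 4 neighbours < 4, holds.
Round 5 — no new adoptions; cascade stops.

Ana, Ben, Cal, Kai, Mo, Omar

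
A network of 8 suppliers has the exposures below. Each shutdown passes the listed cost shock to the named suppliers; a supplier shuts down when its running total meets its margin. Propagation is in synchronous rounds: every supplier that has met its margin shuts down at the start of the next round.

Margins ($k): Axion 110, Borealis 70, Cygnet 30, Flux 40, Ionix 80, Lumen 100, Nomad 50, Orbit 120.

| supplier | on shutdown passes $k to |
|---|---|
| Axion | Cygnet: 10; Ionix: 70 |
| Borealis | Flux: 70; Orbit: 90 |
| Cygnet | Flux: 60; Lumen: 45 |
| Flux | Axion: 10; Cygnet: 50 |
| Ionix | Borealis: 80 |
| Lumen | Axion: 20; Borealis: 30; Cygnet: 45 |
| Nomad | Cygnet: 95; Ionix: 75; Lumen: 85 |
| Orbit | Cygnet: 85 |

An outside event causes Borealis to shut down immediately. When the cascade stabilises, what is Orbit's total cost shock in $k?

Round 1 — Borealis shuts down (initial).
  Flux: +70 → 70 ≥ 40
  Orbit: +90 → 90 < 120
Round 2 — Flux shuts down.
  Axion: +10 → 10 < 110
  Cygnet: +50 → 50 ≥ 30
Round 3 — Cygnet shuts down.
  Lumen: +45 → 45 < 100
No further shutdowns.

90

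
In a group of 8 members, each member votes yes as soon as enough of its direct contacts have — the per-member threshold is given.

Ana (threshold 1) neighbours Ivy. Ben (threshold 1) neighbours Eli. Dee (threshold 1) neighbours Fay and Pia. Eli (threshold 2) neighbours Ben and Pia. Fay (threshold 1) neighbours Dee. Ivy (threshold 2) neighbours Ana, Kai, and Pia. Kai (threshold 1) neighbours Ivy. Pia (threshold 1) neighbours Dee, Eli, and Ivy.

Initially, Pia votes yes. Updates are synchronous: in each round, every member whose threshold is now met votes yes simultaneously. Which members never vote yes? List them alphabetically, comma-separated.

Ana, Ben, Eli, Ivy, Kai

Round 1 — Pia votes yes (initial).
Round 2 — checking thresholds:
  Dee: 1 of 2 neighbours ≥ 1, votes yes.
  Eli: 1 of 2 neighbours < 2, not yet.
  Ivy: 1 of 3 neighbours < 2, not yet.
Round 3 — checking thresholds:
  Eli: 1 of 2 neighbours < 2, not yet.
  Fay: 1 of 1 neighbours ≥ 1, votes yes.
  Ivy: 1 of 3 neighbours < 2, not yet.
Round 4 — no new yes votes; cascade stops.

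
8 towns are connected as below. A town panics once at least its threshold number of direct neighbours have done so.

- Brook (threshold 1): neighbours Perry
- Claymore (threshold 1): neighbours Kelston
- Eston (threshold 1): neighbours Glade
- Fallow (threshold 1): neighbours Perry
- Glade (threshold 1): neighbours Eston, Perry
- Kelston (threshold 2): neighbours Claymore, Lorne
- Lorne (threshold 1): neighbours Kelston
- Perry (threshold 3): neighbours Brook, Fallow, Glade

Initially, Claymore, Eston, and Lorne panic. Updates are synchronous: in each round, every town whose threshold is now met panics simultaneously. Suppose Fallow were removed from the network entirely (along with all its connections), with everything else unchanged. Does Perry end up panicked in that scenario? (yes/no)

no

With Fallow removed:
Round 1 — Claymore, Eston, Lorne panic (initial).
Round 2 — checking thresholds:
  Glade: 1 of 2 neighbours ≥ 1, panics.
  Kelston: 2 of 2 neighbours ≥ 2, panics.
Round 3 — no new panics; cascade stops.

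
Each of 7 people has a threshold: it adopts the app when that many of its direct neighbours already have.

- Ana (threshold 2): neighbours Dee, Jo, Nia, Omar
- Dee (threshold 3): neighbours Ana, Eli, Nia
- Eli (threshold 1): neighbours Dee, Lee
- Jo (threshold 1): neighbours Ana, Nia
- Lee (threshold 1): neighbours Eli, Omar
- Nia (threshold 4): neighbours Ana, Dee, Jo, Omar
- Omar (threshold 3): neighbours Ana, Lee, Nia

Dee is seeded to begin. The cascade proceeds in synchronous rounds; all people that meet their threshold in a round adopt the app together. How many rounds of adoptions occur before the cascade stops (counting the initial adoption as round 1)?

3

Round 1 — Dee adopts the app (initial).
Round 2 — checking thresholds:
  Ana: 1 of 4 neighbours < 2, holds.
  Eli: 1 of 2 neighbours ≥ 1, adopts the app.
  Nia: 1 of 4 neighbours < 4, holds.
Round 3 — checking thresholds:
  Ana: 1 of 4 neighbours < 2, holds.
  Lee: 1 of 2 neighbours ≥ 1, adopts the app.
  Nia: 1 of 4 neighbours < 4, holds.
Round 4 — no new adoptions; cascade stops.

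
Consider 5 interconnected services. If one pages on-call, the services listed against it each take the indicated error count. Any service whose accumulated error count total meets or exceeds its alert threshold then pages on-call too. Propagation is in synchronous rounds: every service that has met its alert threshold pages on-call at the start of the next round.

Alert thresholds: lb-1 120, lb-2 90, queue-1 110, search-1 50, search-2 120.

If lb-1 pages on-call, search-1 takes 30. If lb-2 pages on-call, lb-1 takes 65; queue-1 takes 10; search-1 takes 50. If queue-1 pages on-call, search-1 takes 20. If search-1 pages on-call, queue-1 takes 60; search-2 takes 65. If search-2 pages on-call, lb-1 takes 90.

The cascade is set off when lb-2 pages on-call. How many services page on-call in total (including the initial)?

Round 1 — lb-2 pages on-call (initial).
  lb-1: +65 → 65 < 120
  queue-1: +10 → 10 < 110
  search-1: +50 → 50 ≥ 50
Round 2 — search-1 pages on-call.
  queue-1: +60 → 70 < 110
  search-2: +65 → 65 < 120
No further pages.

2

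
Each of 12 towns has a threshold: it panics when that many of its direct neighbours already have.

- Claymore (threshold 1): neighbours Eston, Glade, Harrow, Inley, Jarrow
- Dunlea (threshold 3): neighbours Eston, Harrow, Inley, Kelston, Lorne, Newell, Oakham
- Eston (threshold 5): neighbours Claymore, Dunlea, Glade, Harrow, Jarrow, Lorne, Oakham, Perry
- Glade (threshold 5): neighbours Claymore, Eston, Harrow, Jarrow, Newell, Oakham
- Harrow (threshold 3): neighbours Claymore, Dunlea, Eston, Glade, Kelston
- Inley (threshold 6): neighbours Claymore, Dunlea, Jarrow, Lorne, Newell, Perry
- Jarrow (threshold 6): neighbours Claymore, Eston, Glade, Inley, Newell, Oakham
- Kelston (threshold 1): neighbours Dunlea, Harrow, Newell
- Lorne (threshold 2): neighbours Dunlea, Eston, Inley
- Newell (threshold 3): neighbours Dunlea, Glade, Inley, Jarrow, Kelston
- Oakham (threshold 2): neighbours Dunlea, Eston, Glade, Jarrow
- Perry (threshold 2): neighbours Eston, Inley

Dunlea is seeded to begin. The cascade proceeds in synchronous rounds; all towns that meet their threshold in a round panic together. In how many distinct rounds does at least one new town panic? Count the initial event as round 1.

Round 1 — Dunlea panics (initial).
Round 2 — checking thresholds:
  Eston: 1 of 8 neighbours < 5, holds.
  Harrow: 1 of 5 neighbours < 3, holds.
  Inley: 1 of 6 neighbours < 6, holds.
  Kelston: 1 of 3 neighbours ≥ 1, panics.
  Lorne: 1 of 3 neighbours < 2, holds.
  Newell: 1 of 5 neighbours < 3, holds.
  Oakham: 1 of 4 neighbours < 2, holds.
Round 3 — no new panics; cascade stops.

2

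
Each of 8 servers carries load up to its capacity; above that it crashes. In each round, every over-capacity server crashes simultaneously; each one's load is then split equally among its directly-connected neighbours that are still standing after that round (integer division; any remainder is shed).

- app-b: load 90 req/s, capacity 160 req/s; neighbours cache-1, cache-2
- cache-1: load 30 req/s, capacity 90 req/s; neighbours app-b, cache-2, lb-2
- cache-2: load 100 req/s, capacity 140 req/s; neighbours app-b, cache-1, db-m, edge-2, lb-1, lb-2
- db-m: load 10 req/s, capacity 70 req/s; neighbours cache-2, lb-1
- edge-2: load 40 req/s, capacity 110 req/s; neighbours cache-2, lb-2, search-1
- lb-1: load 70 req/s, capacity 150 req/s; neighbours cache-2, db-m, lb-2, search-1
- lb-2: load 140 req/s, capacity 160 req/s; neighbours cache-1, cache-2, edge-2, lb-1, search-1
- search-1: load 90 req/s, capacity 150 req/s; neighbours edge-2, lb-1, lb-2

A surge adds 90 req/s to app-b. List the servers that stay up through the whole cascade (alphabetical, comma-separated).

none

Round 1 — app-b at 180 > 160. app-b crashes.
  app-b sheds 180 req/s to cache-1, cache-2: 90 each.
    cache-1: 30+90 = 120 > 90
    cache-2: 100+90 = 190 > 140
Round 2 — cache-1, cache-2 crash.
  cache-1 sheds 120 req/s to lb-2: 120 each.
    lb-2: 140+120 = 260 > 160
  cache-2 sheds 190 req/s to db-m, edge-2, lb-1, lb-2: 47 each (2 lost).
    db-m: 10+47 = 57 ≤ 70
    edge-2: 40+47 = 87 ≤ 110
    lb-1: 70+47 = 117 ≤ 150
    lb-2: 260+47 = 307 > 160
Round 3 — lb-2 crashes.
  lb-2 sheds 307 req/s to edge-2, lb-1, search-1: 102 each (1 lost).
    edge-2: 87+102 = 189 > 110
    lb-1: 117+102 = 219 > 150
    search-1: 90+102 = 192 > 150
Round 4 — edge-2, lb-1, search-1 crash.
  edge-2 sheds 189 req/s: no online neighbours, lost.
  lb-1 sheds 219 req/s to db-m: 219 each.
    db-m: 57+219 = 276 > 70
  search-1 sheds 192 req/s: no online neighbours, lost.
Round 5 — db-m crashes.
  db-m sheds 276 req/s: no online neighbours, lost.
No further crashes.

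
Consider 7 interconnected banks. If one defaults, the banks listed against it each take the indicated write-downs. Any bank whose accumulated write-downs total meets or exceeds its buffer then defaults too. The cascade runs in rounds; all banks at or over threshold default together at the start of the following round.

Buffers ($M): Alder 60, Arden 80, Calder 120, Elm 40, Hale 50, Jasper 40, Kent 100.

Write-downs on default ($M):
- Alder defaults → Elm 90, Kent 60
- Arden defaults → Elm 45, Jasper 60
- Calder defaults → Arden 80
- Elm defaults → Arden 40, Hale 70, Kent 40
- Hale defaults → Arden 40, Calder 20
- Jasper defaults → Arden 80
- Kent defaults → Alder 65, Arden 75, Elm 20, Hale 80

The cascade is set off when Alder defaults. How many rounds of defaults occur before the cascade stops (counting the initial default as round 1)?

5

Round 1 — Alder defaults (initial).
  Elm: +90 → 90 ≥ 40
  Kent: +60 → 60 < 100
Round 2 — Elm defaults.
  Arden: +40 → 40 < 80
  Hale: +70 → 70 ≥ 50
  Kent: +40 → 100 ≥ 100
Round 3 — Hale, Kent default.
  Arden: +40+75 → 155 ≥ 80
  Calder: +20 → 20 < 120
Round 4 — Arden defaults.
  Jasper: +60 → 60 ≥ 40
Round 5 — Jasper defaults.
No further defaults.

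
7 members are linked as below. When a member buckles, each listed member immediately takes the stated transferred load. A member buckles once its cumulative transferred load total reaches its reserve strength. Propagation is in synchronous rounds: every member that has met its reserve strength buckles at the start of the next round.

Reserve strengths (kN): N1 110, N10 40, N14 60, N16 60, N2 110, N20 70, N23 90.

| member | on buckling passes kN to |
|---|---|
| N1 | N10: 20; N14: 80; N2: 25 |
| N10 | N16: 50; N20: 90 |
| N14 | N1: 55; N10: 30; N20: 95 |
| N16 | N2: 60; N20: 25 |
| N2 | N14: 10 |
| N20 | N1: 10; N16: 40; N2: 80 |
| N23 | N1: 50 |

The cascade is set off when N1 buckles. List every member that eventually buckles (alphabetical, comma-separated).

Round 1 — N1 buckles (initial).
  N10: +20 → 20 < 40
  N14: +80 → 80 ≥ 60
  N2: +25 → 25 < 110
Round 2 — N14 buckles.
  N10: +30 → 50 ≥ 40
  N20: +95 → 95 ≥ 70
Round 3 — N10, N20 buckle.
  N16: +50+40 → 90 ≥ 60
  N2: +80 → 105 < 110
Round 4 — N16 buckles.
  N2: +60 → 165 ≥ 110
Round 5 — N2 buckles.
No further bucklings.

N1, N10, N14, N16, N2, N20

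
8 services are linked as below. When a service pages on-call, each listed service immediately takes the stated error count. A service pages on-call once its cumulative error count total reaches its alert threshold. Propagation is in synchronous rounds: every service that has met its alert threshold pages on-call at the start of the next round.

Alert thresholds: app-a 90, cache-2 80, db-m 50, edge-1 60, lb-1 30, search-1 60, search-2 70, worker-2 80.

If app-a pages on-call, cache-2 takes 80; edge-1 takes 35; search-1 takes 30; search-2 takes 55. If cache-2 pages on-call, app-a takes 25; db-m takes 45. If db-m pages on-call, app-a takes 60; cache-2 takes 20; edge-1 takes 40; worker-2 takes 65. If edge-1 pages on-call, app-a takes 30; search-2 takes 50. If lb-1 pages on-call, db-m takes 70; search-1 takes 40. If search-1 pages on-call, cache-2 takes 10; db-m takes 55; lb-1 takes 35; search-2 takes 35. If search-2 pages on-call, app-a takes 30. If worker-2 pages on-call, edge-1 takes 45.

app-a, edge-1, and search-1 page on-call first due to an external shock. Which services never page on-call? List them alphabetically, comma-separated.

worker-2

Round 1 — app-a, edge-1, search-1 page on-call (initial).
  cache-2: +80+10 → 90 ≥ 80
  db-m: +55 → 55 ≥ 50
  lb-1: +35 → 35 ≥ 30
  search-2: +55+50+35 → 140 ≥ 70
Round 2 — cache-2, db-m, lb-1, search-2 page on-call.
  worker-2: +65 → 65 < 80
No further pages.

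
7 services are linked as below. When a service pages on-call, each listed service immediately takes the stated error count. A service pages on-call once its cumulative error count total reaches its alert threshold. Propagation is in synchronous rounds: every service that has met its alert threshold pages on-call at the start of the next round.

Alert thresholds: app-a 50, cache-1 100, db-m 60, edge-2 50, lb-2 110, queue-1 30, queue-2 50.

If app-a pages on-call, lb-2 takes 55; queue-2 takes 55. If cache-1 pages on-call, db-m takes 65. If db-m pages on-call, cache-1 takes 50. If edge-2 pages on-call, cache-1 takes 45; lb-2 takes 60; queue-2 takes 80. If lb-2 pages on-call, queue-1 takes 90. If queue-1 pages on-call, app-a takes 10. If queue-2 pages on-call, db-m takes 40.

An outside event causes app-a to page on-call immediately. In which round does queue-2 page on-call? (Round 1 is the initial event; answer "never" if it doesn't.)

Round 1 — app-a pages on-call (initial).
  lb-2: +55 → 55 < 110
  queue-2: +55 → 55 ≥ 50
Round 2 — queue-2 pages on-call.
  db-m: +40 → 40 < 60
No further pages.

2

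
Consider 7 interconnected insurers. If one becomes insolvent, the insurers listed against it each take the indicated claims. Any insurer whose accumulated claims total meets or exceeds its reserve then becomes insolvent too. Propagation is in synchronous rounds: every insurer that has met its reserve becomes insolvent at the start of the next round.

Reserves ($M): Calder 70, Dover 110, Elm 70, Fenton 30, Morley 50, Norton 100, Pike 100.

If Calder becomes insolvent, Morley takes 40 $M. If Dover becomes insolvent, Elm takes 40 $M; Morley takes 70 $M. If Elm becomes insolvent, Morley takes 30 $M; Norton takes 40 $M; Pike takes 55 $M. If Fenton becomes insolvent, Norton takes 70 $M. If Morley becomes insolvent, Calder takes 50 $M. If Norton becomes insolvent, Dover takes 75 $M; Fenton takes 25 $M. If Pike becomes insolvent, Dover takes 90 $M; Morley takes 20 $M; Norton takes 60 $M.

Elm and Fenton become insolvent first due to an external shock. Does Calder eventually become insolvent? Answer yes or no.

Round 1 — Elm, Fenton become insolvent (initial).
  Morley: +30 → 30 < 50
  Norton: +40+70 → 110 ≥ 100
  Pike: +55 → 55 < 100
Round 2 — Norton becomes insolvent.
  Dover: +75 → 75 < 110
No further insolvencies.

no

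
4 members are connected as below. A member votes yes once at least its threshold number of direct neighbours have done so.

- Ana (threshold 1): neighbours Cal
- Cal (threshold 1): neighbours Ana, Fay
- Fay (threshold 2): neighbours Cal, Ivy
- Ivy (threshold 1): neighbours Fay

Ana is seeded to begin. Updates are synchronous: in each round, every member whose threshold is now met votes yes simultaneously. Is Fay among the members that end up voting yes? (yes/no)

Round 1 — Ana votes yes (initial).
Round 2 — checking thresholds:
  Cal: 1 of 2 neighbours ≥ 1, votes yes.
Round 3 — no new yes votes; cascade stops.

no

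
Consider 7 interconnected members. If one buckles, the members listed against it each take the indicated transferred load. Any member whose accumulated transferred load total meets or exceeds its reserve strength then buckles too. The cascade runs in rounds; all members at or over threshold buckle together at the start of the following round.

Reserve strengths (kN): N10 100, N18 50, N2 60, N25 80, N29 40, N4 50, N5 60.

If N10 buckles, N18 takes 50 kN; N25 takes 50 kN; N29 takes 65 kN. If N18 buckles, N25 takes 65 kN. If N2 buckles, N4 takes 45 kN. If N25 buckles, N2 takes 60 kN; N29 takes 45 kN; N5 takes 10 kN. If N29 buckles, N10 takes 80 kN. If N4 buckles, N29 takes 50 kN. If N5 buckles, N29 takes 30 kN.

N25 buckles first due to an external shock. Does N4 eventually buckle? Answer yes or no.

Round 1 — N25 buckles (initial).
  N2: +60 → 60 ≥ 60
  N29: +45 → 45 ≥ 40
  N5: +10 → 10 < 60
Round 2 — N2, N29 buckle.
  N10: +80 → 80 < 100
  N4: +45 → 45 < 50
No further bucklings.

no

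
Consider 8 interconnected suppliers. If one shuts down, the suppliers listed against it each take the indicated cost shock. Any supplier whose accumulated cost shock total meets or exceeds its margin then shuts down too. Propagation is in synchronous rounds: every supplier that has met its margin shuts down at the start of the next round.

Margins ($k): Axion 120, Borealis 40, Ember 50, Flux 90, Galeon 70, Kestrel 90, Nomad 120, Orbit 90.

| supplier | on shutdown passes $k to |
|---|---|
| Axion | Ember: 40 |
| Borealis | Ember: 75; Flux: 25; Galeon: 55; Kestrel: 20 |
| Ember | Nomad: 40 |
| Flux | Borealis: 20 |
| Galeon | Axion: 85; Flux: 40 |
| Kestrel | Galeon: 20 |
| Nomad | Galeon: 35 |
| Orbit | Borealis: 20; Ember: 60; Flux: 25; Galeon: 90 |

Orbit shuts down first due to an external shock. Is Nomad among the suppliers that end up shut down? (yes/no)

no

Round 1 — Orbit shuts down (initial).
  Borealis: +20 → 20 < 40
  Ember: +60 → 60 ≥ 50
  Flux: +25 → 25 < 90
  Galeon: +90 → 90 ≥ 70
Round 2 — Ember, Galeon shut down.
  Axion: +85 → 85 < 120
  Flux: +40 → 65 < 90
  Nomad: +40 → 40 < 120
No further shutdowns.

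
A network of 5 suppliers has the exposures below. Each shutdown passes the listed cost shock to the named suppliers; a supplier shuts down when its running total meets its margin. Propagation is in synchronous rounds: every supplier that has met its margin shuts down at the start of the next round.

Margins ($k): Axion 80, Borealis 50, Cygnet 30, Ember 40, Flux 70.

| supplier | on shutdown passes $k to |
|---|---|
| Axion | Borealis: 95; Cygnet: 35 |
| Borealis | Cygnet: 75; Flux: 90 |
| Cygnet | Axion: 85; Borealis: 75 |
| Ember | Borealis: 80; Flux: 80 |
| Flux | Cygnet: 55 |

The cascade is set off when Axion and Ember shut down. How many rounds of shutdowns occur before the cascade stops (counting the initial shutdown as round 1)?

2

Round 1 — Axion, Ember shut down (initial).
  Borealis: +95+80 → 175 ≥ 50
  Cygnet: +35 → 35 ≥ 30
  Flux: +80 → 80 ≥ 70
Round 2 — Borealis, Cygnet, Flux shut down.
No further shutdowns.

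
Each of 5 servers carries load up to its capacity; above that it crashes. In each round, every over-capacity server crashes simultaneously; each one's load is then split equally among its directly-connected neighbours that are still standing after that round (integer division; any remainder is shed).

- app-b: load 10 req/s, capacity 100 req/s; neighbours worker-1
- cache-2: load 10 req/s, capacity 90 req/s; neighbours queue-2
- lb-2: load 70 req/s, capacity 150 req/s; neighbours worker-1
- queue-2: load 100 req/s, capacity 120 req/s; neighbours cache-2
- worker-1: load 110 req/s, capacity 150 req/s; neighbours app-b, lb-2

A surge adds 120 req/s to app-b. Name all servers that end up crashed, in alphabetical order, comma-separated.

app-b, lb-2, worker-1

Round 1 — app-b at 130 > 100. app-b crashes.
  app-b sheds 130 req/s to worker-1: 130 each.
    worker-1: 110+130 = 240 > 150
Round 2 — worker-1 crashes.
  worker-1 sheds 240 req/s to lb-2: 240 each.
    lb-2: 70+240 = 310 > 150
Round 3 — lb-2 crashes.
  lb-2 sheds 310 req/s: no online neighbours, lost.
No further crashes.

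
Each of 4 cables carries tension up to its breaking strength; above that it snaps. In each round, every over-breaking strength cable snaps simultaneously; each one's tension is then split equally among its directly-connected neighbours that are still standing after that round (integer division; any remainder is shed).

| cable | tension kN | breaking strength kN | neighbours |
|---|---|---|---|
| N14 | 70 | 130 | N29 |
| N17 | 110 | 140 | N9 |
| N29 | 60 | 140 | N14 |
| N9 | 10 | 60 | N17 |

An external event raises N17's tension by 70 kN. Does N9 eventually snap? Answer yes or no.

yes

Round 1 — N17 at 180 > 140. N17 snaps.
  N17 sheds 180 kN to N9: 180 each.
    N9: 10+180 = 190 > 60
Round 2 — N9 snaps.
  N9 sheds 190 kN: no online neighbours, lost.
No further breaks.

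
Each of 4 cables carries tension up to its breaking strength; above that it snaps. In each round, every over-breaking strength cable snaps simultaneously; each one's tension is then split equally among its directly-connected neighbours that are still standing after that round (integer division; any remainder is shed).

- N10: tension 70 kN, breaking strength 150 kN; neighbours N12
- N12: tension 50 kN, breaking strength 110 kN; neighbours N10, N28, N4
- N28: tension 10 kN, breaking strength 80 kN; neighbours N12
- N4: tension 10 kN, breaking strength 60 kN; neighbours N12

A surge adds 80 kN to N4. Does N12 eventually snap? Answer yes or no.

yes

Round 1 — N4 at 90 > 60. N4 snaps.
  N4 sheds 90 kN to N12: 90 each.
    N12: 50+90 = 140 > 110
Round 2 — N12 snaps.
  N12 sheds 140 kN to N10, N28: 70 each.
    N10: 70+70 = 140 ≤ 150
    N28: 10+70 = 80 ≤ 80
No further breaks.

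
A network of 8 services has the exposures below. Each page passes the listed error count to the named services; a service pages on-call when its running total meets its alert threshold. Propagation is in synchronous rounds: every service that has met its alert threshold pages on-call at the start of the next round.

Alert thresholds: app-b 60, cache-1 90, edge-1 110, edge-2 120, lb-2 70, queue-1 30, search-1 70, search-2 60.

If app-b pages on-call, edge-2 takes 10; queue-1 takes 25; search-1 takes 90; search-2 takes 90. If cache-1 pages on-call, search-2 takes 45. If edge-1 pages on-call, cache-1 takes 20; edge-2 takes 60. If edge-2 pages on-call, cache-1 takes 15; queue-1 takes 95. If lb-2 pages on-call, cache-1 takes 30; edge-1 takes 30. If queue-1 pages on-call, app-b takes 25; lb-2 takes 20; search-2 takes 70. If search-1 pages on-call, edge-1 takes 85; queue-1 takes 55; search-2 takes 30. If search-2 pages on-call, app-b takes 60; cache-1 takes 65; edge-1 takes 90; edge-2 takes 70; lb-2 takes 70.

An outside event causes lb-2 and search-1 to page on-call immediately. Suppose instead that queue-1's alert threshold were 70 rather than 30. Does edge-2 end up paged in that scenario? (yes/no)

With queue-1's alert threshold at 70:
Round 1 — lb-2, search-1 page on-call (initial).
  cache-1: +30 → 30 < 90
  edge-1: +30+85 → 115 ≥ 110
  queue-1: +55 → 55 < 70
  search-2: +30 → 30 < 60
Round 2 — edge-1 pages on-call.
  cache-1: +20 → 50 < 90
  edge-2: +60 → 60 < 120
No further pages.

no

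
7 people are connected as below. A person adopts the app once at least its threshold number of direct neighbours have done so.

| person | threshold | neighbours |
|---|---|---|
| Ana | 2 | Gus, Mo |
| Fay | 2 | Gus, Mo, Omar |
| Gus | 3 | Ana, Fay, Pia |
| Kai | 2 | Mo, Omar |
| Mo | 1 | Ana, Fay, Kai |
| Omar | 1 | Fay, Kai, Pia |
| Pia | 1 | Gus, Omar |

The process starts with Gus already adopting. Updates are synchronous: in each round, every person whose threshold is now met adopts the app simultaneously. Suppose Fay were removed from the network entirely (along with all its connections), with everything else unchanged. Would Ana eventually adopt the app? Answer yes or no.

no

With Fay removed:
Round 1 — Gus adopts the app (initial).
Round 2 — checking thresholds:
  Ana: 1 of 2 neighbours < 2, holds.
  Pia: 1 of 2 neighbours ≥ 1, adopts the app.
Round 3 — checking thresholds:
  Ana: 1 of 2 neighbours < 2, holds.
  Omar: 1 of 2 neighbours ≥ 1, adopts the app.
Round 4 — no new adoptions; cascade stops.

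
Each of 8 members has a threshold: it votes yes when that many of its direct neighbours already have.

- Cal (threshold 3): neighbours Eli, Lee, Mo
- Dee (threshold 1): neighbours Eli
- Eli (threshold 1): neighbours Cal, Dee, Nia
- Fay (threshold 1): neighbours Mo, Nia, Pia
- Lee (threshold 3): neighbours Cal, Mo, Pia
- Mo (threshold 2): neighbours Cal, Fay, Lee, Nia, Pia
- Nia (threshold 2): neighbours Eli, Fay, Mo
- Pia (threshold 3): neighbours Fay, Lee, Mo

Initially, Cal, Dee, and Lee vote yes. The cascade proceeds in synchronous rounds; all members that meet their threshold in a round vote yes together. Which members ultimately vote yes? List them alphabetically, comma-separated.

Cal, Dee, Eli, Fay, Lee, Mo, Nia, Pia

Round 1 — Cal, Dee, Lee vote yes (initial).
Round 2 — checking thresholds:
  Eli: 2 of 3 neighbours ≥ 1, votes yes.
  Mo: 2 of 5 neighbours ≥ 2, votes yes.
  Pia: 1 of 3 neighbours < 3, not yet.
Round 3 — checking thresholds:
  Fay: 1 of 3 neighbours ≥ 1, votes yes.
  Nia: 2 of 3 neighbours ≥ 2, votes yes.
  Pia: 2 of 3 neighbours < 3, not yet.
Round 4 — checking thresholds:
  Pia: 3 of 3 neighbours ≥ 3, votes yes.
Round 5 — no new yes votes; cascade stops.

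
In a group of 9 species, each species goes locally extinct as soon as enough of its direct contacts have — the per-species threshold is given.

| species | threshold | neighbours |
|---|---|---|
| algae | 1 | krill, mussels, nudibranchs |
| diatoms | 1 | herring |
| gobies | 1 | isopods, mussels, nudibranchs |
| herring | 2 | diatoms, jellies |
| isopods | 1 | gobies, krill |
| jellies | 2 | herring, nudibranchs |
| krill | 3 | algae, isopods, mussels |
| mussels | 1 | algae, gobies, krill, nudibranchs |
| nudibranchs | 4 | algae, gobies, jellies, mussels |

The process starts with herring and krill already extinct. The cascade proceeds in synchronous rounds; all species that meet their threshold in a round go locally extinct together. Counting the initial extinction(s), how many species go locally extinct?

Round 1 — herring, krill go locally extinct (initial).
Round 2 — checking thresholds:
  algae: 1 of 3 neighbours ≥ 1, goes locally extinct.
  diatoms: 1 of 1 neighbours ≥ 1, goes locally extinct.
  isopods: 1 of 2 neighbours ≥ 1, goes locally extinct.
  jellies: 1 of 2 neighbours < 2, below threshold.
  mussels: 1 of 4 neighbours ≥ 1, goes locally extinct.
Round 3 — checking thresholds:
  gobies: 2 of 3 neighbours ≥ 1, goes locally extinct.
  jellies: 1 of 2 neighbours < 2, below threshold.
  nudibranchs: 2 of 4 neighbours < 4, below threshold.
Round 4 — no new extinctions; cascade stops.

7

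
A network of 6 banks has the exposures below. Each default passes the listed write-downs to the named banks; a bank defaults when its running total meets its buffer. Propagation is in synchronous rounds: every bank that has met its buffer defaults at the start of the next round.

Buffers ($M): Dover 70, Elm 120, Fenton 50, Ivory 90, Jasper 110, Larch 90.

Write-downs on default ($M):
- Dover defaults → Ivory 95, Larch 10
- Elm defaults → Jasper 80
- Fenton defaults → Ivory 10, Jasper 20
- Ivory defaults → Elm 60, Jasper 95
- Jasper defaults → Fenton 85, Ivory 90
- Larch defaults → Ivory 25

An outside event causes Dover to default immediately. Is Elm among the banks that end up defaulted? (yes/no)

Round 1 — Dover defaults (initial).
  Ivory: +95 → 95 ≥ 90
  Larch: +10 → 10 < 90
Round 2 — Ivory defaults.
  Elm: +60 → 60 < 120
  Jasper: +95 → 95 < 110
No further defaults.

no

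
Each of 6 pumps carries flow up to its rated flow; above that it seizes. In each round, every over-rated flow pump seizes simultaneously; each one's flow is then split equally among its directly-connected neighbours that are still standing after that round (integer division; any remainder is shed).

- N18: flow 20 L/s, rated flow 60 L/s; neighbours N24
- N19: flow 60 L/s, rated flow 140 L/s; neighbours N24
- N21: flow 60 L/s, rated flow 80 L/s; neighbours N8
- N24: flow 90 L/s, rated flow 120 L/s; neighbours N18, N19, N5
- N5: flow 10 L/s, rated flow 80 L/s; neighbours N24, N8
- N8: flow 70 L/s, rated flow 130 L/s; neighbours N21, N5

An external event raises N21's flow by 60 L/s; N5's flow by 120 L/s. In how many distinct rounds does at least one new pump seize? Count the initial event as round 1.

3

Round 1 — N21 at 120 > 80; N5 at 130 > 80. N21, N5 seize.
  N21 sheds 120 L/s to N8: 120 each.
    N8: 70+120 = 190 > 130
  N5 sheds 130 L/s to N24, N8: 65 each.
    N24: 90+65 = 155 > 120
    N8: 190+65 = 255 > 130
Round 2 — N24, N8 seize.
  N24 sheds 155 L/s to N18, N19: 77 each (1 lost).
    N18: 20+77 = 97 > 60
    N19: 60+77 = 137 ≤ 140
  N8 sheds 255 L/s: no online neighbours, lost.
Round 3 — N18 seizes.
  N18 sheds 97 L/s: no online neighbours, lost.
No further seizures.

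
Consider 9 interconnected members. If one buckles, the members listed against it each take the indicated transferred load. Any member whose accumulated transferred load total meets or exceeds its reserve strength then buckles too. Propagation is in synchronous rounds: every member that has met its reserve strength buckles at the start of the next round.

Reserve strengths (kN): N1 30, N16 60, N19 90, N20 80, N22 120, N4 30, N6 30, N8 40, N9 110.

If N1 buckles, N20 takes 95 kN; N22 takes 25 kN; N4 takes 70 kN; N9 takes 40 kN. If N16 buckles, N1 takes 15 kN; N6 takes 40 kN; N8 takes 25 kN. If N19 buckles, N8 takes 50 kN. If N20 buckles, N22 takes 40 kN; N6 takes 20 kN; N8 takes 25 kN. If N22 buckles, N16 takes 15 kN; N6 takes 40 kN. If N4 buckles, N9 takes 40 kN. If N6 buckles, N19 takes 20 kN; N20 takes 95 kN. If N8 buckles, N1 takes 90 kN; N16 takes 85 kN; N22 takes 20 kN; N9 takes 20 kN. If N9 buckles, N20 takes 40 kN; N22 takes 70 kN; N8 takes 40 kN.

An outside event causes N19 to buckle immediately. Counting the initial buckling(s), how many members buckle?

7

Round 1 — N19 buckles (initial).
  N8: +50 → 50 ≥ 40
Round 2 — N8 buckles.
  N1: +90 → 90 ≥ 30
  N16: +85 → 85 ≥ 60
  N22: +20 → 20 < 120
  N9: +20 → 20 < 110
Round 3 — N1, N16 buckle.
  N20: +95 → 95 ≥ 80
  N22: +25 → 45 < 120
  N4: +70 → 70 ≥ 30
  N6: +40 → 40 ≥ 30
  N9: +40 → 60 < 110
Round 4 — N20, N4, N6 buckle.
  N22: +40 → 85 < 120
  N9: +40 → 100 < 110
No further bucklings.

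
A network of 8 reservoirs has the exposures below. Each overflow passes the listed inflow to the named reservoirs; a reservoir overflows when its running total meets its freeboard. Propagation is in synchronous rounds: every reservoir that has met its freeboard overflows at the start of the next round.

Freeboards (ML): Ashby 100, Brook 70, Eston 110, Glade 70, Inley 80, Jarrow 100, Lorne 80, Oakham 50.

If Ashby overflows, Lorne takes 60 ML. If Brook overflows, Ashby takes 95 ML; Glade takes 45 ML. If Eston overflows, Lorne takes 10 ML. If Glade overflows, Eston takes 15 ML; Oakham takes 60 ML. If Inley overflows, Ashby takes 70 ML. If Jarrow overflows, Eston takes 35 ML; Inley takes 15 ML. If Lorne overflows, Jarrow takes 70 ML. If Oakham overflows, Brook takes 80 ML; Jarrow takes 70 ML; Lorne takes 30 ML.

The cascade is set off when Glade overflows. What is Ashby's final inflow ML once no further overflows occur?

95

Round 1 — Glade overflows (initial).
  Eston: +15 → 15 < 110
  Oakham: +60 → 60 ≥ 50
Round 2 — Oakham overflows.
  Brook: +80 → 80 ≥ 70
  Jarrow: +70 → 70 < 100
  Lorne: +30 → 30 < 80
Round 3 — Brook overflows.
  Ashby: +95 → 95 < 100
No further overflows.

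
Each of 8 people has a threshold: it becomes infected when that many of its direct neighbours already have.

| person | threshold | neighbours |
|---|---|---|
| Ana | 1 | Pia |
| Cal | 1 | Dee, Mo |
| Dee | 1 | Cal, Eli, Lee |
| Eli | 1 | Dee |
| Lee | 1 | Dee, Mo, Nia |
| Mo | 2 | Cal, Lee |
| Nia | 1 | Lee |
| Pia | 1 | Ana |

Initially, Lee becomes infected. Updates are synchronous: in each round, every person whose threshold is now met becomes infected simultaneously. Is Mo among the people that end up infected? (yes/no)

Round 1 — Lee becomes infected (initial).
Round 2 — checking thresholds:
  Dee: 1 of 3 neighbours ≥ 1, becomes infected.
  Mo: 1 of 2 neighbours < 2, holds.
  Nia: 1 of 1 neighbours ≥ 1, becomes infected.
Round 3 — checking thresholds:
  Cal: 1 of 2 neighbours ≥ 1, becomes infected.
  Eli: 1 of 1 neighbours ≥ 1, becomes infected.
  Mo: 1 of 2 neighbours < 2, holds.
Round 4 — checking thresholds:
  Mo: 2 of 2 neighbours ≥ 2, becomes infected.
Round 5 — no new infections; cascade stops.

yes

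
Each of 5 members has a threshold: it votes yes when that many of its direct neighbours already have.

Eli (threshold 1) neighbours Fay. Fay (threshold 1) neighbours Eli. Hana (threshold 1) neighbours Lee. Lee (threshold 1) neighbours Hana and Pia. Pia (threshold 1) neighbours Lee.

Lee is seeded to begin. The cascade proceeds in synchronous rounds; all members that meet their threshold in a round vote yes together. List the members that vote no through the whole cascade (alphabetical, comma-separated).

Round 1 — Lee votes yes (initial).
Round 2 — checking thresholds:
  Hana: 1 of 1 neighbours ≥ 1, votes yes.
  Pia: 1 of 1 neighbours ≥ 1, votes yes.
Round 3 — no new yes votes; cascade stops.

Eli, Fay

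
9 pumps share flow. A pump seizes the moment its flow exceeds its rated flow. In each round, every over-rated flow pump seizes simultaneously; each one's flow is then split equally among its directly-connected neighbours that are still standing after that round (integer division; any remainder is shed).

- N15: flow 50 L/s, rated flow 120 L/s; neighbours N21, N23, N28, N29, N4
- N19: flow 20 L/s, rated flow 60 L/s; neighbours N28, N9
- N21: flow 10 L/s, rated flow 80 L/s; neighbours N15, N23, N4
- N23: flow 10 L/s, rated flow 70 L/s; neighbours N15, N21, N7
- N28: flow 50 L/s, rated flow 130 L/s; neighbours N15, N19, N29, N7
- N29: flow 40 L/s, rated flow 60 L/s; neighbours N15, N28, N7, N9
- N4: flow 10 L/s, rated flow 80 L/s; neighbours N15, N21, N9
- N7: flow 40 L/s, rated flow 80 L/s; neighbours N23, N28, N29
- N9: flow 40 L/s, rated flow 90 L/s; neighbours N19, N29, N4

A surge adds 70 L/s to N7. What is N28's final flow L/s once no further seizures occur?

Round 1 — N7 at 110 > 80. N7 seizes.
  N7 sheds 110 L/s to N23, N28, N29: 36 each (2 lost).
    N23: 10+36 = 46 ≤ 70
    N28: 50+36 = 86 ≤ 130
    N29: 40+36 = 76 > 60
Round 2 — N29 seizes.
  N29 sheds 76 L/s to N15, N28, N9: 25 each (1 lost).
    N15: 50+25 = 75 ≤ 120
    N28: 86+25 = 111 ≤ 130
    N9: 40+25 = 65 ≤ 90
No further seizures.

111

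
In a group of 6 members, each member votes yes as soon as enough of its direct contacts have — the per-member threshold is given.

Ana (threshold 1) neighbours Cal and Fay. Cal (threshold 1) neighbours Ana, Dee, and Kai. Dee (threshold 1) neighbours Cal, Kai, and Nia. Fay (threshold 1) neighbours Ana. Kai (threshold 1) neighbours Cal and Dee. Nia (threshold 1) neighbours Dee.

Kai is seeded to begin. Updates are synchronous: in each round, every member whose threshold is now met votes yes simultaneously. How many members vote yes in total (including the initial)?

Round 1 — Kai votes yes (initial).
Round 2 — checking thresholds:
  Cal: 1 of 3 neighbours ≥ 1, votes yes.
  Dee: 1 of 3 neighbours ≥ 1, votes yes.
Round 3 — checking thresholds:
  Ana: 1 of 2 neighbours ≥ 1, votes yes.
  Nia: 1 of 1 neighbours ≥ 1, votes yes.
Round 4 — checking thresholds:
  Fay: 1 of 1 neighbours ≥ 1, votes yes.
Round 5 — no new yes votes; cascade stops.

6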